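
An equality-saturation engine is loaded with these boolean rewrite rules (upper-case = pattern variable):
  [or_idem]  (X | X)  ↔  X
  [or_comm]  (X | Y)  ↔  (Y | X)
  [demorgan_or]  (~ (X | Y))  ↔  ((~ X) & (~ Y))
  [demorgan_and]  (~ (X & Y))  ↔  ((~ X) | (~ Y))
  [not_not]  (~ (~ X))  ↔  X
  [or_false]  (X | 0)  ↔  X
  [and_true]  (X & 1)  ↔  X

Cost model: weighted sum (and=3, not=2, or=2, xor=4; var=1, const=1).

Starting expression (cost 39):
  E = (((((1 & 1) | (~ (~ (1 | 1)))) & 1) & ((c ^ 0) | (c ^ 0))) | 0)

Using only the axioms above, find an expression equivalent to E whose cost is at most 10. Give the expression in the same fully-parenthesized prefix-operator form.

1. [not_not →] (~ (~ (1 | 1)))  →  (1 | 1);  E = (((((1 & 1) | (1 | 1)) & 1) & ((c ^ 0) | (c ^ 0))) | 0)
2. [and_true →] (1 & 1)  →  1;  E = ((((1 | (1 | 1)) & 1) & ((c ^ 0) | (c ^ 0))) | 0)
3. [or_idem →] (1 | 1)  →  1;  E = ((((1 | 1) & 1) & ((c ^ 0) | (c ^ 0))) | 0)
4. [or_idem →] (1 | 1)  →  1;  E = (((1 & 1) & ((c ^ 0) | (c ^ 0))) | 0)
5. [or_idem →] ((c ^ 0) | (c ^ 0))  →  (c ^ 0);  E = (((1 & 1) & (c ^ 0)) | 0)
6. [or_false →] (((1 & 1) & (c ^ 0)) | 0)  →  ((1 & 1) & (c ^ 0))
7. [and_true →] (1 & 1)  →  1;  cost 10 ≤ 10, done

(1 & (c ^ 0))   [cost 10]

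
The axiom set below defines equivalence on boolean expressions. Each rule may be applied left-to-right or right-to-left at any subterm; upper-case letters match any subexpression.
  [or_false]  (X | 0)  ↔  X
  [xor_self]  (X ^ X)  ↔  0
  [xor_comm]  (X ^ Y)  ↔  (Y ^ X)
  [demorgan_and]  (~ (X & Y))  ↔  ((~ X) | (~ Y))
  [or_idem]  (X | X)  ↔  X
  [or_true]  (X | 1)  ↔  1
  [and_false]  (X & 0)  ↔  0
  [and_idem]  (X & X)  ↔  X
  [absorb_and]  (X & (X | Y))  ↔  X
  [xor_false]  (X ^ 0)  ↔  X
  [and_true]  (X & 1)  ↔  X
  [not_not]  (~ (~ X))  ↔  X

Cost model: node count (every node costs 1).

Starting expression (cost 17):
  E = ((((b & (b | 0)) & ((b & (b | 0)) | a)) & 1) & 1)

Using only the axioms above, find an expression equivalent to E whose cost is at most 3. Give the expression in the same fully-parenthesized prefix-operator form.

1. [and_true →] (((b & (b | 0)) & ((b & (b | 0)) | a)) & 1)  →  ((b & (b | 0)) & ((b & (b | 0)) | a));  E = (((b & (b | 0)) & ((b & (b | 0)) | a)) & 1)
2. [absorb_and →] ((b & (b | 0)) & ((b & (b | 0)) | a))  →  (b & (b | 0));  E = ((b & (b | 0)) & 1)
3. [absorb_and →] (b & (b | 0))  →  b;  cost 3 ≤ 3, done

(b & 1)   [cost 3]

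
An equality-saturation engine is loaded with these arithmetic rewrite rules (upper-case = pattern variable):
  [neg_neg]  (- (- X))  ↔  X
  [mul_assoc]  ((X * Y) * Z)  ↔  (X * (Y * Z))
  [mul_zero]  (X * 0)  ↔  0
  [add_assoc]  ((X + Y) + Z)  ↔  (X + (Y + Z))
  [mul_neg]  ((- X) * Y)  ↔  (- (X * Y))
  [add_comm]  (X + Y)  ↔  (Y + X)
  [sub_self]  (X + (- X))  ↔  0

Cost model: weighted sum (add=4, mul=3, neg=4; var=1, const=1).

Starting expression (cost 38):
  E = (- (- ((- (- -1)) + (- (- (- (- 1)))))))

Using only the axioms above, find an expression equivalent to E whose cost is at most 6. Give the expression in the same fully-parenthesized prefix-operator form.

1. [neg_neg →] (- (- ((- (- -1)) + (- (- (- (- 1)))))))  →  ((- (- -1)) + (- (- (- (- 1)))))
2. [neg_neg →] (- (- (- (- 1))))  →  (- (- 1));  E = ((- (- -1)) + (- (- 1)))
3. [neg_neg →] (- (- -1))  →  -1;  E = (-1 + (- (- 1)))
4. [neg_neg →] (- (- 1))  →  1;  cost 6 ≤ 6, done

(-1 + 1)   [cost 6]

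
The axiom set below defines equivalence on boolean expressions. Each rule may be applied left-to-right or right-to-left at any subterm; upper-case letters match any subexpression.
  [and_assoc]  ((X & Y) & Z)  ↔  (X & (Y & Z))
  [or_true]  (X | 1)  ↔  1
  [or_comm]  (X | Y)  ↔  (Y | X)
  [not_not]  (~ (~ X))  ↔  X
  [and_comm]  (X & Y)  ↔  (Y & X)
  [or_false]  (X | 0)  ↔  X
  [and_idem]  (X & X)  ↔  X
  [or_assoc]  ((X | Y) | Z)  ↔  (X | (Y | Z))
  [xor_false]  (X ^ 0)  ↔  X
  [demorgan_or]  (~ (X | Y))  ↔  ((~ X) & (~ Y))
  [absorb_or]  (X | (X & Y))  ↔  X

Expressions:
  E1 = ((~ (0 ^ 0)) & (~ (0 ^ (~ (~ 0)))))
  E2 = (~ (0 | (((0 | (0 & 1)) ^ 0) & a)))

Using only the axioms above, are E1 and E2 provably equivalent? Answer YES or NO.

(1) (~ (~ 0))  =[not_not →]=  0    ⊢ ((~ (0 ^ 0)) & (~ (0 ^ 0)))
(2) (0 ^ 0)  =[xor_false →]=  0    ⊢ ((~ (0 ^ 0)) & (~ 0))
(3) (0 ^ 0)  =[xor_false →]=  0    ⊢ ((~ 0) & (~ 0))
(4) ((~ 0) & (~ 0))  =[and_idem →]=  (~ 0)
(5) 0  =[absorb_or ←]=  (0 | (0 & a))    ⊢ (~ (0 | (0 & a)))
(6) 0  =[absorb_or ←]=  (0 | (0 & 1))    ⊢ (~ (0 | ((0 | (0 & 1)) & a)))
(7) (0 | (0 & 1))  =[xor_false ←]=  ((0 | (0 & 1)) ^ 0)    ⊢ E2

YES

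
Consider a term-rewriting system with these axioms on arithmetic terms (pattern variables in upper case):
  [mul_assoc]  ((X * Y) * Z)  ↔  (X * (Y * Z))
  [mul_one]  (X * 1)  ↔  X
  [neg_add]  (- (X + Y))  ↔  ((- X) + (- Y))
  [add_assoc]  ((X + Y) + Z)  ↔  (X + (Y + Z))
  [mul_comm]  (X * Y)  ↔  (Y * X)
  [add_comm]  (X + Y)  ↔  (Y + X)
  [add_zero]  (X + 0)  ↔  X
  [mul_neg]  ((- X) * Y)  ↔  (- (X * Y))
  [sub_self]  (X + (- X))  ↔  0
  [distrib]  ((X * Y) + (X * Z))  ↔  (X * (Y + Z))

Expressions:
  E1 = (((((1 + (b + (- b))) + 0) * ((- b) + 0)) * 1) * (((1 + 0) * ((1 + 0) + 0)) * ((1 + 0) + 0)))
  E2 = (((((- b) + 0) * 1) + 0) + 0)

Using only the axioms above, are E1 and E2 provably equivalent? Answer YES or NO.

step 1: sub_self (→) rewrites (b + (- b)) into 0, now (((((1 + 0) + 0) * ((- b) + 0)) * 1) * (((1 + 0) * ((1 + 0) + 0)) * ((1 + 0) + 0)))
step 2: add_zero (→) rewrites (1 + 0) into 1, now (((((1 + 0) + 0) * ((- b) + 0)) * 1) * (((1 + 0) * (1 + 0)) * ((1 + 0) + 0)))
step 3: add_zero (→) rewrites (1 + 0) into 1, now (((((1 + 0) + 0) * ((- b) + 0)) * 1) * (((1 + 0) * 1) * ((1 + 0) + 0)))
step 4: add_zero (→) rewrites ((1 + 0) + 0) into (1 + 0), now (((((1 + 0) + 0) * ((- b) + 0)) * 1) * (((1 + 0) * 1) * (1 + 0)))
step 5: add_zero (→) rewrites ((1 + 0) + 0) into (1 + 0), now ((((1 + 0) * ((- b) + 0)) * 1) * (((1 + 0) * 1) * (1 + 0)))
step 6: mul_one (→) rewrites ((1 + 0) * 1) into (1 + 0), now ((((1 + 0) * ((- b) + 0)) * 1) * ((1 + 0) * (1 + 0)))
step 7: add_zero (→) rewrites (1 + 0) into 1, now (((1 * ((- b) + 0)) * 1) * ((1 + 0) * (1 + 0)))
step 8: add_zero (→) rewrites (1 + 0) into 1, now (((1 * ((- b) + 0)) * 1) * ((1 + 0) * 1))
step 9: add_zero (→) rewrites (1 + 0) into 1, now (((1 * ((- b) + 0)) * 1) * (1 * 1))
step 10: mul_one (→) rewrites (1 * 1) into 1, now (((1 * ((- b) + 0)) * 1) * 1)
step 11: mul_one (→) rewrites (((1 * ((- b) + 0)) * 1) * 1) into ((1 * ((- b) + 0)) * 1)
step 12: mul_one (→) rewrites ((1 * ((- b) + 0)) * 1) into (1 * ((- b) + 0))
step 13: add_zero (→) rewrites ((- b) + 0) into (- b), now (1 * (- b))
step 14: mul_comm (→) rewrites (1 * (- b)) into ((- b) * 1)
step 15: add_zero (←) rewrites ((- b) * 1) into (((- b) * 1) + 0)
step 16: add_zero (←) rewrites ((- b) * 1) into (((- b) * 1) + 0), now ((((- b) * 1) + 0) + 0)
step 17: add_zero (←) rewrites (- b) into ((- b) + 0), which is E2

YES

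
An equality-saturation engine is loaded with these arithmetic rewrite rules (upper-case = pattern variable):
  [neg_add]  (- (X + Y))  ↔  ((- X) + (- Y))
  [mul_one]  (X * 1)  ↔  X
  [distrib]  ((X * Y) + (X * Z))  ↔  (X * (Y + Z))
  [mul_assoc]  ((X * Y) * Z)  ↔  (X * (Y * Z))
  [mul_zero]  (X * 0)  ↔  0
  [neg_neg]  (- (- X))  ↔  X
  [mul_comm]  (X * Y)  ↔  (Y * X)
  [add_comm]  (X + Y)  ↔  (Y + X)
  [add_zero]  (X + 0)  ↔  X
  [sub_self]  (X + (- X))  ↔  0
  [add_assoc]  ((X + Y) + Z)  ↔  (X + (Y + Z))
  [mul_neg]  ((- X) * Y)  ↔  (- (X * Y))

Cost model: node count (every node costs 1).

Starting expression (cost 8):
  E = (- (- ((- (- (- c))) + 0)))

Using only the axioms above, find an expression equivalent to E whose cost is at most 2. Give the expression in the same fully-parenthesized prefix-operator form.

step 1: add_zero (→) rewrites ((- (- (- c))) + 0) into (- (- (- c))), now (- (- (- (- (- c)))))
step 2: neg_neg (→) rewrites (- (- (- c))) into (- c), now (- (- (- c)))
step 3: neg_neg (→) rewrites (- (- c)) into c, reaching cost 2 (bound 2)

(- c)   [cost 2]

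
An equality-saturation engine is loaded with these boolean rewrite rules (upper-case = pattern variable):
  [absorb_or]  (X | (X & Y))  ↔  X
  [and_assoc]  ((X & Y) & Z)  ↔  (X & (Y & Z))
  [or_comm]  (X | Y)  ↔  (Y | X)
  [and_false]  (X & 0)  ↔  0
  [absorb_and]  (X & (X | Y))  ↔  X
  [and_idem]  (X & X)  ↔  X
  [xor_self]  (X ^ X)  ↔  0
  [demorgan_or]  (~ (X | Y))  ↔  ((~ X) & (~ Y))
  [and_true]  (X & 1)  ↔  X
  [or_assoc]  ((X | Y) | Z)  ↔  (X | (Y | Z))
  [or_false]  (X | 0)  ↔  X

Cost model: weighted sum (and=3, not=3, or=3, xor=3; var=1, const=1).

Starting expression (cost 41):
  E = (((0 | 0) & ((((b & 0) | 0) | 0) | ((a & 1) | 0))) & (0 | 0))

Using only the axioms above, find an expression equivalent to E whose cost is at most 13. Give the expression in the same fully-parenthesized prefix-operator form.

step 1: and_false (→) rewrites (b & 0) into 0, now (((0 | 0) & (((0 | 0) | 0) | ((a & 1) | 0))) & (0 | 0))
step 2: and_true (→) rewrites (a & 1) into a, now (((0 | 0) & (((0 | 0) | 0) | (a | 0))) & (0 | 0))
step 3: or_assoc (→) rewrites ((0 | 0) | 0) into (0 | (0 | 0)), now (((0 | 0) & ((0 | (0 | 0)) | (a | 0))) & (0 | 0))
step 4: or_false (→) rewrites (a | 0) into a, now (((0 | 0) & ((0 | (0 | 0)) | a)) & (0 | 0))
step 5: or_false (→) rewrites (0 | 0) into 0, now (((0 | 0) & ((0 | 0) | a)) & (0 | 0))
step 6: absorb_and (→) rewrites ((0 | 0) & ((0 | 0) | a)) into (0 | 0), reaching cost 13 (bound 13)

((0 | 0) & (0 | 0))   [cost 13]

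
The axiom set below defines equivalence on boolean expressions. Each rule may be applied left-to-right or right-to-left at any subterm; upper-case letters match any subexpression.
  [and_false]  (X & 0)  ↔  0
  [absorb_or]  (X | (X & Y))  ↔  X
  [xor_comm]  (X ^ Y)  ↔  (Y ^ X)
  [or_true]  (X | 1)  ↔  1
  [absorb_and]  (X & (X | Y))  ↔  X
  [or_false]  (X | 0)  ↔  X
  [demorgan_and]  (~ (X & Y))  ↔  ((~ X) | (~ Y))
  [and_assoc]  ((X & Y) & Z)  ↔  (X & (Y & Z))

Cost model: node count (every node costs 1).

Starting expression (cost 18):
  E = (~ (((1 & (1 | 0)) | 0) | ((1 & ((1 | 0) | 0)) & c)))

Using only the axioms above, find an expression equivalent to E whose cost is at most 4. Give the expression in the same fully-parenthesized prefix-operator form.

(~ (1 & 1))   [cost 4]

step 1: or_false (→) rewrites (1 | 0) into 1, now (~ (((1 & (1 | 0)) | 0) | ((1 & (1 | 0)) & c)))
step 2: or_false (→) rewrites ((1 & (1 | 0)) | 0) into (1 & (1 | 0)), now (~ ((1 & (1 | 0)) | ((1 & (1 | 0)) & c)))
step 3: absorb_or (→) rewrites ((1 & (1 | 0)) | ((1 & (1 | 0)) & c)) into (1 & (1 | 0)), now (~ (1 & (1 | 0)))
step 4: or_false (→) rewrites (1 | 0) into 1, reaching cost 4 (bound 4)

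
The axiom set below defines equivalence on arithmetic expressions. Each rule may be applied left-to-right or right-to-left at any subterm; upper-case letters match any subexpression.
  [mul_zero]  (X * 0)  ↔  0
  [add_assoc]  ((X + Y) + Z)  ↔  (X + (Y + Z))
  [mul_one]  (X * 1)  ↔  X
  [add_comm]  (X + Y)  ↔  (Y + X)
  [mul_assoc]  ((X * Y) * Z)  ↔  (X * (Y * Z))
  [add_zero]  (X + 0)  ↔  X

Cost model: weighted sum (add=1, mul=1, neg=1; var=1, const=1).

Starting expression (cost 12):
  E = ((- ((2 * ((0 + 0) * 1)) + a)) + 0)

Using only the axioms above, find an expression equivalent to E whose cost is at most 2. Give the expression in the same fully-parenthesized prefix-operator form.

step 1: add_zero (→) rewrites (0 + 0) into 0, now ((- ((2 * (0 * 1)) + a)) + 0)
step 2: mul_one (→) rewrites (0 * 1) into 0, now ((- ((2 * 0) + a)) + 0)
step 3: mul_zero (→) rewrites (2 * 0) into 0, now ((- (0 + a)) + 0)
step 4: add_comm (→) rewrites (0 + a) into (a + 0), now ((- (a + 0)) + 0)
step 5: add_zero (→) rewrites (a + 0) into a, now ((- a) + 0)
step 6: add_zero (→) rewrites ((- a) + 0) into (- a), reaching cost 2 (bound 2)

(- a)   [cost 2]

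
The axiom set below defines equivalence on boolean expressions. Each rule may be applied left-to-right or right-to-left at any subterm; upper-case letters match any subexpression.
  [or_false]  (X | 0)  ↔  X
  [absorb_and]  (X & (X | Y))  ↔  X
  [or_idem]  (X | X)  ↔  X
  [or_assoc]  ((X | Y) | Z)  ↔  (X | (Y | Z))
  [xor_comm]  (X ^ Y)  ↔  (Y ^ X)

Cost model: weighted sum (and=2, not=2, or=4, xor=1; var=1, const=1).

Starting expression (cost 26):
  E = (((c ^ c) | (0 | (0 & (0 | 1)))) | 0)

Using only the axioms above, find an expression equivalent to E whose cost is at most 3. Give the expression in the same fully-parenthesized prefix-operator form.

(1) (0 & (0 | 1))  =[absorb_and →]=  0    ⊢ (((c ^ c) | (0 | 0)) | 0)
(2) (((c ^ c) | (0 | 0)) | 0)  =[or_false →]=  ((c ^ c) | (0 | 0))
(3) (0 | 0)  =[or_false →]=  0    ⊢ ((c ^ c) | 0)
(4) ((c ^ c) | 0)  =[or_false →]=  (c ^ c)    ⊢ cost 3, within 3

(c ^ c)   [cost 3]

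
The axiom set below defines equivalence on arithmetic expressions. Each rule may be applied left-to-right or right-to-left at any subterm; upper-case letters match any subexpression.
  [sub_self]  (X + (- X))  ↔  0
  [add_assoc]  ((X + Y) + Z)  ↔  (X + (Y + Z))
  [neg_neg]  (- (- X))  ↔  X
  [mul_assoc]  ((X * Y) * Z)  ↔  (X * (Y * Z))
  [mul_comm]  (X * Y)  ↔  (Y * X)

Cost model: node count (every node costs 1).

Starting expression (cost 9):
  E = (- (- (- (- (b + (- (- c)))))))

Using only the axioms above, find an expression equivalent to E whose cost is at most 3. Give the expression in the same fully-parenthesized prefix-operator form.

(b + c)   [cost 3]

1. [neg_neg →] (- (- (- (- (b + (- (- c)))))))  →  (- (- (b + (- (- c)))))
2. [neg_neg →] (- (- (b + (- (- c)))))  →  (b + (- (- c)))
3. [neg_neg →] (- (- c))  →  c;  cost 3 ≤ 3, done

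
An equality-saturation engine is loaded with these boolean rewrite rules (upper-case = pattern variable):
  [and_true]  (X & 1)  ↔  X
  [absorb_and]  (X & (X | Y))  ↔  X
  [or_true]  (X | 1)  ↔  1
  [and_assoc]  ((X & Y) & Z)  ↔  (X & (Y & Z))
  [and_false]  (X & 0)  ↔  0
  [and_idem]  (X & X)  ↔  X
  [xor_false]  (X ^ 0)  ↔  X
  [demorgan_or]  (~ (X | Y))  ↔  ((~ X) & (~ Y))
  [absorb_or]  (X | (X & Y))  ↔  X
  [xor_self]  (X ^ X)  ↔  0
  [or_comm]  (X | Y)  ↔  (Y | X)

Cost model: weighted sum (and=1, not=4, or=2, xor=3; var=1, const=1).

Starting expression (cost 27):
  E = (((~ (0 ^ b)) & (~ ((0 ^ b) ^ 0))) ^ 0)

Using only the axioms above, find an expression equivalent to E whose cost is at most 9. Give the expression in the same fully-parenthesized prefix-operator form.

step 1: xor_false (→) rewrites ((0 ^ b) ^ 0) into (0 ^ b), now (((~ (0 ^ b)) & (~ (0 ^ b))) ^ 0)
step 2: and_idem (→) rewrites ((~ (0 ^ b)) & (~ (0 ^ b))) into (~ (0 ^ b)), now ((~ (0 ^ b)) ^ 0)
step 3: xor_false (→) rewrites ((~ (0 ^ b)) ^ 0) into (~ (0 ^ b)), reaching cost 9 (bound 9)

(~ (0 ^ b))   [cost 9]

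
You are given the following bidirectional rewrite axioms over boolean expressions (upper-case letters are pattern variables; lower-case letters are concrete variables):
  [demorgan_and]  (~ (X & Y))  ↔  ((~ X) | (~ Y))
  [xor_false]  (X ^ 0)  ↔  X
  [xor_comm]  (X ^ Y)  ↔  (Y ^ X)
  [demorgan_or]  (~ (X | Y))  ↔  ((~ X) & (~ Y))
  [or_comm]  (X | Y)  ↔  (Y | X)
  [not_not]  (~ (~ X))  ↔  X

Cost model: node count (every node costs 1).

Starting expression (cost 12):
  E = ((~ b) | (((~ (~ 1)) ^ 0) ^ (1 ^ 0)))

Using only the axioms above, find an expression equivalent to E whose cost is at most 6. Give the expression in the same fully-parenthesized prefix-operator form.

step 1: xor_false (→) rewrites ((~ (~ 1)) ^ 0) into (~ (~ 1)), now ((~ b) | ((~ (~ 1)) ^ (1 ^ 0)))
step 2: not_not (→) rewrites (~ (~ 1)) into 1, now ((~ b) | (1 ^ (1 ^ 0)))
step 3: xor_false (→) rewrites (1 ^ 0) into 1, reaching cost 6 (bound 6)

((~ b) | (1 ^ 1))   [cost 6]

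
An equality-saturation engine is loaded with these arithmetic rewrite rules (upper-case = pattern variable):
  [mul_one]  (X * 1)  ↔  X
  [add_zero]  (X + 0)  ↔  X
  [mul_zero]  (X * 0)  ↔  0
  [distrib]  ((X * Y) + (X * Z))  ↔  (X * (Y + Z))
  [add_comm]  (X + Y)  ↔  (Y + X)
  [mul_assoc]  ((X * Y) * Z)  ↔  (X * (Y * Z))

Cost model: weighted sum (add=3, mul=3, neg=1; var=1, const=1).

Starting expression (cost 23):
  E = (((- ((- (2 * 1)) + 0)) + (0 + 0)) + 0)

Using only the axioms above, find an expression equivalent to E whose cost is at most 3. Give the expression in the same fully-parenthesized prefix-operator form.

step 1: add_zero (→) rewrites ((- (2 * 1)) + 0) into (- (2 * 1)), now (((- (- (2 * 1))) + (0 + 0)) + 0)
step 2: add_zero (→) rewrites (((- (- (2 * 1))) + (0 + 0)) + 0) into ((- (- (2 * 1))) + (0 + 0))
step 3: add_zero (→) rewrites (0 + 0) into 0, now ((- (- (2 * 1))) + 0)
step 4: add_zero (→) rewrites ((- (- (2 * 1))) + 0) into (- (- (2 * 1)))
step 5: mul_one (→) rewrites (2 * 1) into 2, reaching cost 3 (bound 3)

(- (- 2))   [cost 3]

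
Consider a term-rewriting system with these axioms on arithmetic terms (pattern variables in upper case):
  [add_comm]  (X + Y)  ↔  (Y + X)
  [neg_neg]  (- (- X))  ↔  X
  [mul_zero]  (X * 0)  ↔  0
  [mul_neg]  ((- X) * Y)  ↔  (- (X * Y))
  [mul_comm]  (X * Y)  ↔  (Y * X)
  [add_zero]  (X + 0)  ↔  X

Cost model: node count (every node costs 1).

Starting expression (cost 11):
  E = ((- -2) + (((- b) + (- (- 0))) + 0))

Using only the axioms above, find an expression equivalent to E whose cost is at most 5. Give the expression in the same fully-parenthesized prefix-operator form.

((- -2) + (- b))   [cost 5]

(1) (((- b) + (- (- 0))) + 0)  =[add_zero →]=  ((- b) + (- (- 0)))    ⊢ ((- -2) + ((- b) + (- (- 0))))
(2) (- (- 0))  =[neg_neg →]=  0    ⊢ ((- -2) + ((- b) + 0))
(3) ((- b) + 0)  =[add_zero →]=  (- b)    ⊢ cost 5, within 5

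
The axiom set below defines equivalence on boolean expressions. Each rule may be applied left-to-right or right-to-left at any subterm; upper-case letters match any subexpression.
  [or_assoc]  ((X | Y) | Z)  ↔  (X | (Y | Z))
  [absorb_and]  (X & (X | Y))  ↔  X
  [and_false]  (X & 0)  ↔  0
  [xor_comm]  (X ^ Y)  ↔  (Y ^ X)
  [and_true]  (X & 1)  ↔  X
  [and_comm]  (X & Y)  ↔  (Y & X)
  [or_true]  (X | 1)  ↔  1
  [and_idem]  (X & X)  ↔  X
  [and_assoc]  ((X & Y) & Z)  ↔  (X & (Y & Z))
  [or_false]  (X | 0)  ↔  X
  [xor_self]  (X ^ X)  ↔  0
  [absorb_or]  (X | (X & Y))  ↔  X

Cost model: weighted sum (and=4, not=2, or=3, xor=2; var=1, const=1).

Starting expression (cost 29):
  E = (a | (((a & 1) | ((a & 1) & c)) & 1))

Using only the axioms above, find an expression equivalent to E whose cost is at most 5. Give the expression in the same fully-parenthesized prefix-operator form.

(a | a)   [cost 5]

step 1: absorb_or (→) rewrites ((a & 1) | ((a & 1) & c)) into (a & 1), now (a | ((a & 1) & 1))
step 2: and_true (→) rewrites ((a & 1) & 1) into (a & 1), now (a | (a & 1))
step 3: and_true (→) rewrites (a & 1) into a, reaching cost 5 (bound 5)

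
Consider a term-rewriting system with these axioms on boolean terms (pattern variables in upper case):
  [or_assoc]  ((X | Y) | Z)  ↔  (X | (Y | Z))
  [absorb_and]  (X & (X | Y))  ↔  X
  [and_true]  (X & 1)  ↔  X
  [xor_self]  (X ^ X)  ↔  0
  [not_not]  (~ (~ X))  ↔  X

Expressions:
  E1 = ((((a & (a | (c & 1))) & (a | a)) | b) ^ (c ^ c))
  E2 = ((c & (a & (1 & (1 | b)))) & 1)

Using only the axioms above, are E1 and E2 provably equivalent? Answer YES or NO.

Every axiom is a valid identity, so a rewrite proof would force E1 and E2 to agree under every assignment.
At a=0, b=1, c=0: E1 = 1 but E2 = 0; they differ, so no derivation exists.

NO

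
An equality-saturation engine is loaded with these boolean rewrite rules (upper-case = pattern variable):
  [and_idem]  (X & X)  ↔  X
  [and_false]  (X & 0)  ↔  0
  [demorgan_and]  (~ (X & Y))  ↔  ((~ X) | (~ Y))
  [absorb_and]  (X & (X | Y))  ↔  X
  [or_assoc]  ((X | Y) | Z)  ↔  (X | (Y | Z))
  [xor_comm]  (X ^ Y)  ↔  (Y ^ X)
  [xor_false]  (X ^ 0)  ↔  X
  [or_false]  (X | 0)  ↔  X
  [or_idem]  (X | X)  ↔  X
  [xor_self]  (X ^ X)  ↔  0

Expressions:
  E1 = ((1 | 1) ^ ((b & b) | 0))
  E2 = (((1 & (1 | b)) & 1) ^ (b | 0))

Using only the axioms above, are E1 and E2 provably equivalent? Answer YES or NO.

YES

step 1: or_false (→) rewrites ((b & b) | 0) into (b & b), now ((1 | 1) ^ (b & b))
step 2: and_idem (→) rewrites (b & b) into b, now ((1 | 1) ^ b)
step 3: or_idem (→) rewrites (1 | 1) into 1, now (1 ^ b)
step 4: and_idem (←) rewrites 1 into (1 & 1), now ((1 & 1) ^ b)
step 5: or_false (←) rewrites b into (b | 0), now ((1 & 1) ^ (b | 0))
step 6: absorb_and (←) rewrites 1 into (1 & (1 | b)), which is E2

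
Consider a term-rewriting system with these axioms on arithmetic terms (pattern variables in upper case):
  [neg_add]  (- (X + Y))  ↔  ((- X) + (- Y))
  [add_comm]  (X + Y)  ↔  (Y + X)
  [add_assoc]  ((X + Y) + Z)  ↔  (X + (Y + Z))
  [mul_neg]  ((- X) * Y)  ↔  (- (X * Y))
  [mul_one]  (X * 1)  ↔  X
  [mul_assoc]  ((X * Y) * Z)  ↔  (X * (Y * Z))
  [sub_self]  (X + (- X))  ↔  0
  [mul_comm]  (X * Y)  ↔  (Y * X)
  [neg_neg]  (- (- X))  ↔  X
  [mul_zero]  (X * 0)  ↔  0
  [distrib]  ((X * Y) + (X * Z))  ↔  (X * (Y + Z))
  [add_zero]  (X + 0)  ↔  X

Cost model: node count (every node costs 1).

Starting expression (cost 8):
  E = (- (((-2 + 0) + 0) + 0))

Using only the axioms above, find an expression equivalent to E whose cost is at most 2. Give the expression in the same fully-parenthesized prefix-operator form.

(- -2)   [cost 2]

step 1: add_zero (→) rewrites (-2 + 0) into -2, now (- ((-2 + 0) + 0))
step 2: add_zero (→) rewrites (-2 + 0) into -2, now (- (-2 + 0))
step 3: add_zero (→) rewrites (-2 + 0) into -2, reaching cost 2 (bound 2)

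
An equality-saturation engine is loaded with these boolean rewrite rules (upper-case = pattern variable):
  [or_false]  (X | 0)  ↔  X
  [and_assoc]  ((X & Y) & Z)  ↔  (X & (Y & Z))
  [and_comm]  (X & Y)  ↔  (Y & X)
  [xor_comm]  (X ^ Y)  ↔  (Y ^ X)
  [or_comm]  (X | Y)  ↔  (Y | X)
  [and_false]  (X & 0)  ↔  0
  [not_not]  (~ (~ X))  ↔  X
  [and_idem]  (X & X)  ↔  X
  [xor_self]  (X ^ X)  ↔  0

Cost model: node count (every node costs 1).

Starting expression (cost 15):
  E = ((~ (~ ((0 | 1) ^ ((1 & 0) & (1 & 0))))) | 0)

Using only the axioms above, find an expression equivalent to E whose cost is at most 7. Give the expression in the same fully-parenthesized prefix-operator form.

(1) ((~ (~ ((0 | 1) ^ ((1 & 0) & (1 & 0))))) | 0)  =[or_false →]=  (~ (~ ((0 | 1) ^ ((1 & 0) & (1 & 0)))))
(2) (~ (~ ((0 | 1) ^ ((1 & 0) & (1 & 0)))))  =[not_not →]=  ((0 | 1) ^ ((1 & 0) & (1 & 0)))
(3) ((1 & 0) & (1 & 0))  =[and_idem →]=  (1 & 0)    ⊢ cost 7, within 7

((0 | 1) ^ (1 & 0))   [cost 7]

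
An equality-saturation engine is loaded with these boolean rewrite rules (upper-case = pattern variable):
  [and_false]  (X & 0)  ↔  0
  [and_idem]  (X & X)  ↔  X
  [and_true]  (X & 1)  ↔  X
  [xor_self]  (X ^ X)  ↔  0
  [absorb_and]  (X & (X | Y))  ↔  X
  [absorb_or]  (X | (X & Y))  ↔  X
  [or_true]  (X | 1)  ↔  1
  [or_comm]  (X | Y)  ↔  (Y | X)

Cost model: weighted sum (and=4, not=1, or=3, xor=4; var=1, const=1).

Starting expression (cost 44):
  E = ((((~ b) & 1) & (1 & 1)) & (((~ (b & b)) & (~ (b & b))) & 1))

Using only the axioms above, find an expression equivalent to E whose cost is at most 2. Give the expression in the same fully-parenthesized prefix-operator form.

(~ b)   [cost 2]

1. [and_idem →] ((~ (b & b)) & (~ (b & b)))  →  (~ (b & b));  E = ((((~ b) & 1) & (1 & 1)) & ((~ (b & b)) & 1))
2. [and_true →] (1 & 1)  →  1;  E = ((((~ b) & 1) & 1) & ((~ (b & b)) & 1))
3. [and_true →] (((~ b) & 1) & 1)  →  ((~ b) & 1);  E = (((~ b) & 1) & ((~ (b & b)) & 1))
4. [and_idem →] (b & b)  →  b;  E = (((~ b) & 1) & ((~ b) & 1))
5. [and_idem →] (((~ b) & 1) & ((~ b) & 1))  →  ((~ b) & 1)
6. [and_true →] ((~ b) & 1)  →  (~ b);  cost 2 ≤ 2, done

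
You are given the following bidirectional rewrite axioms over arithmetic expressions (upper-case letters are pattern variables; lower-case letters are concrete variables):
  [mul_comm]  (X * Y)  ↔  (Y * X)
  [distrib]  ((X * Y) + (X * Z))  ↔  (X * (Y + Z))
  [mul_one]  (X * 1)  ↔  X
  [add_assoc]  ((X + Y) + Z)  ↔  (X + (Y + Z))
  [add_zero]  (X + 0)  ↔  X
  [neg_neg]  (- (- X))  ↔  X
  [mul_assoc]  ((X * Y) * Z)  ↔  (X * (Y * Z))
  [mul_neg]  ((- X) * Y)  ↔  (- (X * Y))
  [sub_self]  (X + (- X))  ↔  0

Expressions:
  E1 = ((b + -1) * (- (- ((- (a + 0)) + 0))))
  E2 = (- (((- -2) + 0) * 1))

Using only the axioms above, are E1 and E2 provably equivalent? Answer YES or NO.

NO

All listed rules preserve value, hence provable equivalence implies equal values everywhere; look for a separating assignment.
a=0, b=0 gives E1 ↦ 0, E2 ↦ -2; values differ ⇒ not provably equivalent.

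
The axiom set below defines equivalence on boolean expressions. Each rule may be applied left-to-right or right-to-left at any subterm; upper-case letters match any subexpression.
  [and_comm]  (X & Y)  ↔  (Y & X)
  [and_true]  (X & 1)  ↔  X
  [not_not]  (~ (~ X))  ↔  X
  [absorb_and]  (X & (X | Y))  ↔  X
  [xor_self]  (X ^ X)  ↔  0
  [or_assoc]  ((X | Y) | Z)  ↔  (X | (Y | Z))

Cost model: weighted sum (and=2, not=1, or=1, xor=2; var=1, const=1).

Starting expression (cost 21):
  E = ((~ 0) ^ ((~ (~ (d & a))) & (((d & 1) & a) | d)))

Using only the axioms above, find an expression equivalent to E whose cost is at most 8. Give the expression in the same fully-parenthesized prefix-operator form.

step 1: not_not (→) rewrites (~ (~ (d & a))) into (d & a), now ((~ 0) ^ ((d & a) & (((d & 1) & a) | d)))
step 2: and_true (→) rewrites (d & 1) into d, now ((~ 0) ^ ((d & a) & ((d & a) | d)))
step 3: absorb_and (→) rewrites ((d & a) & ((d & a) | d)) into (d & a), reaching cost 8 (bound 8)

((~ 0) ^ (d & a))   [cost 8]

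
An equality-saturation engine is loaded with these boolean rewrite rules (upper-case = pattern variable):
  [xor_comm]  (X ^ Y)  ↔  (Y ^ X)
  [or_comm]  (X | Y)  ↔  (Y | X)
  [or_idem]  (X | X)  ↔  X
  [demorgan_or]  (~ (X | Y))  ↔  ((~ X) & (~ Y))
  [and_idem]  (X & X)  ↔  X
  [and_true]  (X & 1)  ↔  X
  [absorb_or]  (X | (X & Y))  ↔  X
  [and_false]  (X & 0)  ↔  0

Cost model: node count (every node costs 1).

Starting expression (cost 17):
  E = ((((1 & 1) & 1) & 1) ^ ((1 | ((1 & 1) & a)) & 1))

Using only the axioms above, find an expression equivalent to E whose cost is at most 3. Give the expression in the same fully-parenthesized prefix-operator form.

(1 ^ 1)   [cost 3]

step 1: and_true (→) rewrites ((1 | ((1 & 1) & a)) & 1) into (1 | ((1 & 1) & a)), now ((((1 & 1) & 1) & 1) ^ (1 | ((1 & 1) & a)))
step 2: and_true (→) rewrites ((1 & 1) & 1) into (1 & 1), now (((1 & 1) & 1) ^ (1 | ((1 & 1) & a)))
step 3: and_true (→) rewrites ((1 & 1) & 1) into (1 & 1), now ((1 & 1) ^ (1 | ((1 & 1) & a)))
step 4: and_true (→) rewrites (1 & 1) into 1, now ((1 & 1) ^ (1 | (1 & a)))
step 5: and_idem (→) rewrites (1 & 1) into 1, now (1 ^ (1 | (1 & a)))
step 6: absorb_or (→) rewrites (1 | (1 & a)) into 1, reaching cost 3 (bound 3)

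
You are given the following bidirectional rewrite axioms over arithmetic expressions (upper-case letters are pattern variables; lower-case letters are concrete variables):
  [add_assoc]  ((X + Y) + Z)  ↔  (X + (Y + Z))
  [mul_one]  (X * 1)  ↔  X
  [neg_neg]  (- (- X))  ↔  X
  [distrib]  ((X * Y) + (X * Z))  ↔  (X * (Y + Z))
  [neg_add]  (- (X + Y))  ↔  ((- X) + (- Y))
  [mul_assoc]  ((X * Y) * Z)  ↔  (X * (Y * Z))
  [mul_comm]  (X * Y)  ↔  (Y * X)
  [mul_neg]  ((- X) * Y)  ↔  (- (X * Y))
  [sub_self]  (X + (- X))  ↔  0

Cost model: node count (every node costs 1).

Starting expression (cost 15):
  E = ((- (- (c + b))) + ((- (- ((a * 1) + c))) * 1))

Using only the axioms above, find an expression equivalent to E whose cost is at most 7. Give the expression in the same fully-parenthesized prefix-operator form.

(1) ((- (- ((a * 1) + c))) * 1)  =[mul_one →]=  (- (- ((a * 1) + c)))    ⊢ ((- (- (c + b))) + (- (- ((a * 1) + c))))
(2) (- (- (c + b)))  =[neg_neg →]=  (c + b)    ⊢ ((c + b) + (- (- ((a * 1) + c))))
(3) (- (- ((a * 1) + c)))  =[neg_neg →]=  ((a * 1) + c)    ⊢ ((c + b) + ((a * 1) + c))
(4) (a * 1)  =[mul_one →]=  a    ⊢ cost 7, within 7

((c + b) + (a + c))   [cost 7]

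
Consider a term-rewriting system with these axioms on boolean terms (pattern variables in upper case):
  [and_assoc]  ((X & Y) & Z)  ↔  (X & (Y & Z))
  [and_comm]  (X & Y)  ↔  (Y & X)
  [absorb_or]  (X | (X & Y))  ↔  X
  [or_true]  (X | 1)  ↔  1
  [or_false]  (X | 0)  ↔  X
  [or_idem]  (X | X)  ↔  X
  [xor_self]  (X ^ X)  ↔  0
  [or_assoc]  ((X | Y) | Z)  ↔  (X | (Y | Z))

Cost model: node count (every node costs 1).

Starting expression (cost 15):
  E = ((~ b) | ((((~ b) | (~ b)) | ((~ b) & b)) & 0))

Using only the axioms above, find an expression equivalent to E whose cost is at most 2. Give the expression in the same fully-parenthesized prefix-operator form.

1. [or_idem →] ((~ b) | (~ b))  →  (~ b);  E = ((~ b) | (((~ b) | ((~ b) & b)) & 0))
2. [absorb_or →] ((~ b) | ((~ b) & b))  →  (~ b);  E = ((~ b) | ((~ b) & 0))
3. [absorb_or →] ((~ b) | ((~ b) & 0))  →  (~ b);  cost 2 ≤ 2, done

(~ b)   [cost 2]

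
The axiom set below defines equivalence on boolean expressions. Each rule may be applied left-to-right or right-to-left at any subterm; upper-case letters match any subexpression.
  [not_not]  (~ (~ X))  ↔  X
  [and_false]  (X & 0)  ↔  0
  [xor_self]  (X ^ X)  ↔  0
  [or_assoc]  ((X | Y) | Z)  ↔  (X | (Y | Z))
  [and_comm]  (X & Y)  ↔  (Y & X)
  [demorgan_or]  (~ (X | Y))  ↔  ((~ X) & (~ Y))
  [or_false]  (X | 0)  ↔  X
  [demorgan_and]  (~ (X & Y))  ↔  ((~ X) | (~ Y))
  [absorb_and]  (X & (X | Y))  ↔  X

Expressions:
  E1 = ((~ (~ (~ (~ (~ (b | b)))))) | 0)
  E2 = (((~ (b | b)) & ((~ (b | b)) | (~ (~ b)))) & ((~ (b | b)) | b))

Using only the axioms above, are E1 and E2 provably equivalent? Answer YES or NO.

(1) (~ (~ (b | b)))  =[not_not →]=  (b | b)    ⊢ ((~ (~ (~ (b | b)))) | 0)
(2) (~ (~ (b | b)))  =[not_not →]=  (b | b)    ⊢ ((~ (b | b)) | 0)
(3) ((~ (b | b)) | 0)  =[or_false →]=  (~ (b | b))
(4) (~ (b | b))  =[absorb_and ←]=  ((~ (b | b)) & ((~ (b | b)) | b))
(5) (~ (b | b))  =[absorb_and ←]=  ((~ (b | b)) & ((~ (b | b)) | b))    ⊢ (((~ (b | b)) & ((~ (b | b)) | b)) & ((~ (b | b)) | b))
(6) b  =[not_not ←]=  (~ (~ b))    ⊢ E2

YES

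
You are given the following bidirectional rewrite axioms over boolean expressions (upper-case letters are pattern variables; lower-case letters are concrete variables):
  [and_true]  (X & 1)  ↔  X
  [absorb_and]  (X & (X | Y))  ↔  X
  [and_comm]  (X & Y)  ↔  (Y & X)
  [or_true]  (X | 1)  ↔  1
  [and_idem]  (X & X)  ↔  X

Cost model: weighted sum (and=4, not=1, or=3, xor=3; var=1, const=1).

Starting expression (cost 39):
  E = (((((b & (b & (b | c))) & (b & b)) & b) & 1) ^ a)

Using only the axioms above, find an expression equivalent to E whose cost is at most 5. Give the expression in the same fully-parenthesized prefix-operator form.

(b ^ a)   [cost 5]

step 1: absorb_and (→) rewrites (b & (b | c)) into b, now (((((b & b) & (b & b)) & b) & 1) ^ a)
step 2: and_idem (→) rewrites ((b & b) & (b & b)) into (b & b), now ((((b & b) & b) & 1) ^ a)
step 3: and_true (→) rewrites (((b & b) & b) & 1) into ((b & b) & b), now (((b & b) & b) ^ a)
step 4: and_idem (→) rewrites (b & b) into b, now ((b & b) ^ a)
step 5: and_idem (→) rewrites (b & b) into b, reaching cost 5 (bound 5)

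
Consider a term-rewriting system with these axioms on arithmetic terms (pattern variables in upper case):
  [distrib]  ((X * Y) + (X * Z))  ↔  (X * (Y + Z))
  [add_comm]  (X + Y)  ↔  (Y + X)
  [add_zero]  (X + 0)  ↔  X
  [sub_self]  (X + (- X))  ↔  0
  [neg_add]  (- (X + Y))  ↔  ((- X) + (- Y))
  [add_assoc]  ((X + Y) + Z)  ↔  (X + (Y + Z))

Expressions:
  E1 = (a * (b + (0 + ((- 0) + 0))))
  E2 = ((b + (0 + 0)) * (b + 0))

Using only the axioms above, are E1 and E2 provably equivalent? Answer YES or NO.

NO

All listed rules preserve value, hence provable equivalence implies equal values everywhere; look for a separating assignment.
a=0, b=1 gives E1 ↦ 0, E2 ↦ 1; values differ ⇒ not provably equivalent.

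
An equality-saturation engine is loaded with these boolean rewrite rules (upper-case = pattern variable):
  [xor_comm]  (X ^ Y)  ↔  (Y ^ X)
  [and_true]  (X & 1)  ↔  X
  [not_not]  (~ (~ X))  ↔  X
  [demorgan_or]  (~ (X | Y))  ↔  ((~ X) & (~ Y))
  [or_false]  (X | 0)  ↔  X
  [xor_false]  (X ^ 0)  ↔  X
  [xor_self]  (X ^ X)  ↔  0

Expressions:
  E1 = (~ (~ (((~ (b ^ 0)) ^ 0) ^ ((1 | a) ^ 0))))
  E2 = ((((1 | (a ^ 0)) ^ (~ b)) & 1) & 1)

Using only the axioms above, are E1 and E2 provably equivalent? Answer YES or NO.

step 1: not_not (→) rewrites (~ (~ (((~ (b ^ 0)) ^ 0) ^ ((1 | a) ^ 0)))) into (((~ (b ^ 0)) ^ 0) ^ ((1 | a) ^ 0))
step 2: xor_false (→) rewrites ((~ (b ^ 0)) ^ 0) into (~ (b ^ 0)), now ((~ (b ^ 0)) ^ ((1 | a) ^ 0))
step 3: xor_false (→) rewrites (b ^ 0) into b, now ((~ b) ^ ((1 | a) ^ 0))
step 4: xor_false (→) rewrites ((1 | a) ^ 0) into (1 | a), now ((~ b) ^ (1 | a))
step 5: xor_comm (→) rewrites ((~ b) ^ (1 | a)) into ((1 | a) ^ (~ b))
step 6: and_true (←) rewrites ((1 | a) ^ (~ b)) into (((1 | a) ^ (~ b)) & 1)
step 7: xor_false (←) rewrites a into (a ^ 0), now (((1 | (a ^ 0)) ^ (~ b)) & 1)
step 8: and_true (←) rewrites (((1 | (a ^ 0)) ^ (~ b)) & 1) into ((((1 | (a ^ 0)) ^ (~ b)) & 1) & 1), which is E2

YES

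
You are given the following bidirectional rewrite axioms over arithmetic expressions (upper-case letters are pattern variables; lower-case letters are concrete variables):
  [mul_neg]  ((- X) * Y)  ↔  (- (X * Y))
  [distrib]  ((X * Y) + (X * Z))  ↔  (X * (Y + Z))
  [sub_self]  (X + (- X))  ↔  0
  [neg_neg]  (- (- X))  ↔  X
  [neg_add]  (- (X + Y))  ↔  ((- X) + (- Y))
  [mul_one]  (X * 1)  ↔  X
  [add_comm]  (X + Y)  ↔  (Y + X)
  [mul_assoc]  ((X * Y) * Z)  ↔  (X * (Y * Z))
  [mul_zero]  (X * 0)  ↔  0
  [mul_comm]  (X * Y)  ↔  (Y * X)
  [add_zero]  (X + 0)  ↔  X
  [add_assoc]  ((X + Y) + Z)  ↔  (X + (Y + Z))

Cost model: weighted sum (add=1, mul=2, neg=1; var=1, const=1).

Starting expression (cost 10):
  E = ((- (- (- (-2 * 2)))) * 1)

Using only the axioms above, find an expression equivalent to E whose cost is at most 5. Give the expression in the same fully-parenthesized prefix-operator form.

(- (-2 * 2))   [cost 5]

(1) ((- (- (- (-2 * 2)))) * 1)  =[mul_one →]=  (- (- (- (-2 * 2))))
(2) (- (- (-2 * 2)))  =[neg_neg →]=  (-2 * 2)    ⊢ cost 5, within 5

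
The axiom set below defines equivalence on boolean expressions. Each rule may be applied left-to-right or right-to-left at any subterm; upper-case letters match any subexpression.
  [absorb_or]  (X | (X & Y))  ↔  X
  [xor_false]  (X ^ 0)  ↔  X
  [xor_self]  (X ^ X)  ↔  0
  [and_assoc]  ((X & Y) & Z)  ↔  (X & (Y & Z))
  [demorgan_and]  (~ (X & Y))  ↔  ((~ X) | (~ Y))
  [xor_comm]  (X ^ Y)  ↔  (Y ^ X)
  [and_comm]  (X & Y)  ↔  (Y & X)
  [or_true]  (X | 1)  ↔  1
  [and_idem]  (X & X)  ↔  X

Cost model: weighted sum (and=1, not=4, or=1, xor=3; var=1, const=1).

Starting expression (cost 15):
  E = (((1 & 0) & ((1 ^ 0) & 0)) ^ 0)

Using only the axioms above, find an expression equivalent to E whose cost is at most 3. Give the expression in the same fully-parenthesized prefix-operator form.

1. [xor_false →] (1 ^ 0)  →  1;  E = (((1 & 0) & (1 & 0)) ^ 0)
2. [xor_false →] (((1 & 0) & (1 & 0)) ^ 0)  →  ((1 & 0) & (1 & 0))
3. [and_idem →] ((1 & 0) & (1 & 0))  →  (1 & 0);  cost 3 ≤ 3, done

(1 & 0)   [cost 3]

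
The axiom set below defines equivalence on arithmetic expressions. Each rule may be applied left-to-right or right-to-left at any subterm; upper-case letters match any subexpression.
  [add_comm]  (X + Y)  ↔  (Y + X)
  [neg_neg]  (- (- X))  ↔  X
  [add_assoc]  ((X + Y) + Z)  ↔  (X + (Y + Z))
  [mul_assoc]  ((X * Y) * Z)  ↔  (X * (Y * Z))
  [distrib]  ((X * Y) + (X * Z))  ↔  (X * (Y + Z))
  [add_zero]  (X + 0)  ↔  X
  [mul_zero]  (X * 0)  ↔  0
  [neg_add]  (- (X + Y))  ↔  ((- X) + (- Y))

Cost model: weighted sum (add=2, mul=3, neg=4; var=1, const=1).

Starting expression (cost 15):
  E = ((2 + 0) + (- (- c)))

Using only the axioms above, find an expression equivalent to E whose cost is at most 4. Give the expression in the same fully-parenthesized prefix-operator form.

1. [add_zero →] (2 + 0)  →  2;  E = (2 + (- (- c)))
2. [neg_neg →] (- (- c))  →  c;  cost 4 ≤ 4, done

(2 + c)   [cost 4]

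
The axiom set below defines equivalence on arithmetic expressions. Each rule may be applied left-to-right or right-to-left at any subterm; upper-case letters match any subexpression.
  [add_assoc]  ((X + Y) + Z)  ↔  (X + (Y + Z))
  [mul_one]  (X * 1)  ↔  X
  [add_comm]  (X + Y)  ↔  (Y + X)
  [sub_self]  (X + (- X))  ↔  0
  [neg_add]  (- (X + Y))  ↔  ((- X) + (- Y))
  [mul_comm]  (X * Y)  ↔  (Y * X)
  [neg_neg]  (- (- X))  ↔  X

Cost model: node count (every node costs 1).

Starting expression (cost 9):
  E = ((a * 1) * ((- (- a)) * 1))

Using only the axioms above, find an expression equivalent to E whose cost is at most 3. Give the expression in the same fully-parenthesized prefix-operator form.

(a * a)   [cost 3]

step 1: mul_one (→) rewrites (a * 1) into a, now (a * ((- (- a)) * 1))
step 2: mul_one (→) rewrites ((- (- a)) * 1) into (- (- a)), now (a * (- (- a)))
step 3: neg_neg (→) rewrites (- (- a)) into a, reaching cost 3 (bound 3)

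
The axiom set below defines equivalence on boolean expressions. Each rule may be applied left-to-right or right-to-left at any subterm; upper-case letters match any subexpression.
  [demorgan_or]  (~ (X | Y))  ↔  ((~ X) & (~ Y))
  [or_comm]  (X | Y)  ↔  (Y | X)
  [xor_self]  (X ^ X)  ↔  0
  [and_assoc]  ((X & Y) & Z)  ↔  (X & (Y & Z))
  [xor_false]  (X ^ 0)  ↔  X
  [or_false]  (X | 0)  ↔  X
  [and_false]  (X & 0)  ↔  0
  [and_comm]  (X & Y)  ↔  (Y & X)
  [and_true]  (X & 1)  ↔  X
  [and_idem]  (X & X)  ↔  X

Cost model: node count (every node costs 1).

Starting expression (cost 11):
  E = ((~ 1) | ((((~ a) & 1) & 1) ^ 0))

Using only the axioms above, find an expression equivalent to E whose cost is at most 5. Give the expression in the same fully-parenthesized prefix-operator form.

step 1: xor_false (→) rewrites ((((~ a) & 1) & 1) ^ 0) into (((~ a) & 1) & 1), now ((~ 1) | (((~ a) & 1) & 1))
step 2: and_true (→) rewrites ((~ a) & 1) into (~ a), now ((~ 1) | ((~ a) & 1))
step 3: and_true (→) rewrites ((~ a) & 1) into (~ a), reaching cost 5 (bound 5)

((~ 1) | (~ a))   [cost 5]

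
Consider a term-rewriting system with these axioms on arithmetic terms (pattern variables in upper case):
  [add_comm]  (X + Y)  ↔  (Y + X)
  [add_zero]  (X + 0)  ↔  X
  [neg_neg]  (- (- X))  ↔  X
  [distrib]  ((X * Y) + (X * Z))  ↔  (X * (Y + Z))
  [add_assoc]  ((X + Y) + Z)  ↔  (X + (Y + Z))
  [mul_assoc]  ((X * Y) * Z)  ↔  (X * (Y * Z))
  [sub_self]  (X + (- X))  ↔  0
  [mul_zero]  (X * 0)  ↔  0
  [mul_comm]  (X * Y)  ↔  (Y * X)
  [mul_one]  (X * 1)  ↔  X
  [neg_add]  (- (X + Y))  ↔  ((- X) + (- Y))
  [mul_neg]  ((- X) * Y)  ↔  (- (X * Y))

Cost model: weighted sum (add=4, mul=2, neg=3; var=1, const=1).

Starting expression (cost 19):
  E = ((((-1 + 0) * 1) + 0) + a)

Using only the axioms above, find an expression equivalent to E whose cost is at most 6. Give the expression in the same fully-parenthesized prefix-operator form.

step 1: add_zero (→) rewrites (-1 + 0) into -1, now (((-1 * 1) + 0) + a)
step 2: add_zero (→) rewrites ((-1 * 1) + 0) into (-1 * 1), now ((-1 * 1) + a)
step 3: mul_one (→) rewrites (-1 * 1) into -1, reaching cost 6 (bound 6)

(-1 + a)   [cost 6]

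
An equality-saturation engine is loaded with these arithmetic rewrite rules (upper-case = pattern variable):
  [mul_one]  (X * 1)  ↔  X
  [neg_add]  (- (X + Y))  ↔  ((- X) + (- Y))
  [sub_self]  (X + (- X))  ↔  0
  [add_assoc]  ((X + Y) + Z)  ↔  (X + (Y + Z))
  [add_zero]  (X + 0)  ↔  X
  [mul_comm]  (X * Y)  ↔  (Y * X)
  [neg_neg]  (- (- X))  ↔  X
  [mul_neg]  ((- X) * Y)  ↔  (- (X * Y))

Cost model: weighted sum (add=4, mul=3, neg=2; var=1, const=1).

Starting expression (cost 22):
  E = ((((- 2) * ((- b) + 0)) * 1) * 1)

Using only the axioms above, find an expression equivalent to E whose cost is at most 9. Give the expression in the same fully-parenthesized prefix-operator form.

((- 2) * (- b))   [cost 9]

(1) (((- 2) * ((- b) + 0)) * 1)  =[mul_one →]=  ((- 2) * ((- b) + 0))    ⊢ (((- 2) * ((- b) + 0)) * 1)
(2) ((- b) + 0)  =[add_zero →]=  (- b)    ⊢ (((- 2) * (- b)) * 1)
(3) (((- 2) * (- b)) * 1)  =[mul_one →]=  ((- 2) * (- b))    ⊢ cost 9, within 9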